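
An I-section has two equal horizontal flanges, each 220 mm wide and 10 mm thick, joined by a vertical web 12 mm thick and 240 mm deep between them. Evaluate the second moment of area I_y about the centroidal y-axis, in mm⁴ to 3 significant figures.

I_y ≈ 1.78 × 10⁷ mm⁴

Break the section into simple shapes (no overlaps), measuring from the bottom-left corner of the bounding box.
Bottom flange: 220 × 10, A = 2 200 mm², x = 110 mm, Ī = 8 873 333 mm⁴.
Web: 12 × 240, A = 2 880 mm², x = 110 mm, Ī = 34 560 mm⁴.
Top flange: 220 × 10, A = 2 200 mm², x = 110 mm, Ī = 8 873 333 mm⁴.
By symmetry the centroid is at mid-width, x̄ = 110 mm.
All pieces are centred on the centroidal y-axis, so I = ΣĪ = 17 781 227 mm⁴.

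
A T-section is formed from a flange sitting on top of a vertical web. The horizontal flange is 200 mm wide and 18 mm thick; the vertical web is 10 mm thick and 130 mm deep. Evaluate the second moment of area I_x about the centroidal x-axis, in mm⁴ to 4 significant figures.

Treat the section as a set of non-overlapping primitives; coordinates are from the bounding-box lower-left.
Flange: 200 × 18, A = 3 600 mm², y = 139 mm, Ī = 97 200 mm⁴.
Web: 10 × 130, A = 1 300 mm², y = 65 mm, Ī = 1 830 833 mm⁴.
Centroid: ȳ = ΣA·y / ΣA = 119.367 mm.
Transfer each piece to the centroidal x-axis using Ī + A·d² with d = y − 119.367:
  flange: d = 19.6327 mm → contributes +1 484 788 mm⁴
  web: d = -54.3673 mm → contributes +5 673 384 mm⁴
Total I = 7 158 172 mm⁴.

I_x ≈ 7.158 × 10⁶ mm⁴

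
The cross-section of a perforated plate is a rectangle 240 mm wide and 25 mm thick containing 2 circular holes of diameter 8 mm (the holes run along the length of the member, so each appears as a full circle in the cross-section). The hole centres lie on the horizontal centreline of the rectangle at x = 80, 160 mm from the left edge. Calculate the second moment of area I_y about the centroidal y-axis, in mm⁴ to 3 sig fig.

I_y ≈ 2.86 × 10⁷ mm⁴

Split into non-overlapping primitives; take the origin at the lower-left of the bounding box.
Plate: 240 × 25, A = 6 000 mm², x = 120 mm, Ī = 28 800 000 mm⁴.
Hole 1 (subtracted): ⌀8, A = 50.265 mm², x = 80 mm, Ī = 201.06 mm⁴.
Hole 2 (subtracted): ⌀8, A = 50.265 mm², x = 160 mm, Ī = 201.06 mm⁴.
By symmetry the centroid is at mid-width, x̄ = 120 mm.
Transfer each piece to the centroidal y-axis using Ī + A·d² with d = x − 120:
  plate: d = 0 mm → contributes +28 800 000 mm⁴
  hole 1: d = -40 mm → contributes −80 626 mm⁴
  hole 2: d = 40 mm → contributes −80 626 mm⁴
Total I = 28 638 748 mm⁴.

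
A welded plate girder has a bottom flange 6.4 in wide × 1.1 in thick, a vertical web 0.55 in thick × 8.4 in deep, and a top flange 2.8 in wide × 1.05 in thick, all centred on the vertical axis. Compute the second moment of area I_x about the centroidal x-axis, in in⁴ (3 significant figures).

Break the section into simple shapes (no overlaps), measuring from the bottom-left corner of the bounding box.
Bottom plate: 6.4 × 1.1, A = 7.04 in², y = 0.55 in, Ī = 0.70987 in⁴.
Web plate: 0.55 × 8.4, A = 4.62 in², y = 5.3 in, Ī = 27.166 in⁴.
Top plate: 2.8 × 1.05, A = 2.94 in², y = 10.025 in, Ī = 0.27011 in⁴.
Centroid: ȳ = ΣA·y / ΣA = 3.9611 in.
Transfer each piece to the centroidal x-axis using Ī + A·d² with d = y − 3.9611:
  bottom plate: d = -3.4111 in → contributes +82.623 in⁴
  web plate: d = 1.3389 in → contributes +35.448 in⁴
  top plate: d = 6.0639 in → contributes +108.38 in⁴
Total I = 226.45 in⁴.

I_x ≈ 226 in⁴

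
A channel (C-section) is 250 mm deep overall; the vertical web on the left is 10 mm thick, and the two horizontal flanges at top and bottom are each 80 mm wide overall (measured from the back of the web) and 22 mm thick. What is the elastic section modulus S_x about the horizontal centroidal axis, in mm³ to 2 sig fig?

S_x ≈ 4.3 × 10⁵ mm³

Decompose the section into non-overlapping parts with the origin at the bottom-left of its bounding rectangle.
Web: 10 × 250, A = 2 500 mm², y = 125 mm, Ī = 13 020 833 mm⁴.
Top flange (beyond web): 70 × 22, A = 1 540 mm², y = 239 mm, Ī = 62 113 mm⁴.
Bottom flange (beyond web): 70 × 22, A = 1 540 mm², y = 11 mm, Ī = 62 113 mm⁴.
By symmetry the centroid is at mid-height, ȳ = 125 mm.
Transfer each piece to the horizontal centroidal axis using Ī + A·d² with d = y − 125:
  web: d = 0 mm → contributes +13 020 833 mm⁴
  top flange (beyond web): d = 114 mm → contributes +20 075 953 mm⁴
  bottom flange (beyond web): d = -114 mm → contributes +20 075 953 mm⁴
Total I = 53 172 740 mm⁴.
Extreme fibre distance c = 125 mm; S = I/c = 425 382 mm³.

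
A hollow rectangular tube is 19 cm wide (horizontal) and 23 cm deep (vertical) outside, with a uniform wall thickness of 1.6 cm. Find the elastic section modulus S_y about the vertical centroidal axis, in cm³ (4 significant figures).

S_y ≈ 698.8 cm³

Decompose the section into non-overlapping parts with the origin at the bottom-left of its bounding rectangle.
Outer rectangle: 19 × 23, A = 437 cm², x = 9.5 cm, Ī = 13146.4 cm⁴.
Inner void (subtracted): 15.8 × 19.8, A = 312.84 cm², x = 9.5 cm, Ī = 6508.11 cm⁴.
By symmetry the centroid is at mid-width, x̄ = 9.5 cm.
All pieces are centred on the vertical centroidal axis, so I = ΣĪ (holes subtracted) = 6638.3 cm⁴.
Extreme fibre distance c = 9.5 cm; S = I/c = 698.769 cm³.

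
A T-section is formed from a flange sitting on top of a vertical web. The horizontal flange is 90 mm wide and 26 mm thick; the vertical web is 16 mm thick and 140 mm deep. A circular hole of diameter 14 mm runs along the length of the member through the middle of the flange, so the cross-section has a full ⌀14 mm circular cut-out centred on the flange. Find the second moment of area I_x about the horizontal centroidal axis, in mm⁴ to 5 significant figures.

Split into non-overlapping primitives; take the origin at the lower-left of the bounding box.
Flange: 90 × 26, A = 2 340 mm², y = 153 mm, Ī = 131 820 mm⁴.
Web: 16 × 140, A = 2 240 mm², y = 70 mm, Ī = 3 658 667 mm⁴.
Hole (subtracted): ⌀14, A = 153.938 mm², y = 153 mm, Ī = 1885.741 mm⁴.
Centroid: ȳ = ΣA·y / ΣA = 110.9943 mm.
Transfer each piece to the horizontal centroidal axis using Ī + A·d² with d = y − 110.9943:
  flange: d = 42.00574 mm → contributes +4 260 708 mm⁴
  web: d = -40.99426 mm → contributes +7 423 053 mm⁴
  hole: d = 42.00574 mm → contributes −273506.6 mm⁴
Total I = 11 410 254 mm⁴.

I_x ≈ 1.1410 × 10⁷ mm⁴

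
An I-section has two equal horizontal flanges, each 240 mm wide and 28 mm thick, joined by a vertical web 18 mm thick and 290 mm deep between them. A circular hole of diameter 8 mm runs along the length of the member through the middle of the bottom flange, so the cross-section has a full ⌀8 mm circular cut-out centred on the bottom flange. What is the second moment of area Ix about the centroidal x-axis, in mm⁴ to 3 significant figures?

Treat the section as a set of non-overlapping primitives; coordinates are from the bounding-box lower-left.
Bottom flange: 240 × 28, A = 6 720 mm², y = 14 mm, Ī = 439 040 mm⁴.
Web: 18 × 290, A = 5 220 mm², y = 173 mm, Ī = 36 583 500 mm⁴.
Top flange: 240 × 28, A = 6 720 mm², y = 332 mm, Ī = 439 040 mm⁴.
Hole (subtracted): ⌀8, A = 50.265 mm², y = 14 mm, Ī = 201.06 mm⁴.
Centroid: ȳ = ΣA·y / ΣA = 173.43 mm.
Transfer each piece to the centroidal x-axis using Ī + A·d² with d = y − 173.43:
  bottom flange: d = -159.43 mm → contributes +171 246 347 mm⁴
  web: d = -0.42946 mm → contributes +36 584 463 mm⁴
  top flange: d = 158.57 mm → contributes +169 410 852 mm⁴
  hole: d = -159.43 mm → contributes −1 277 837 mm⁴
Total I = 375 963 825 mm⁴.

Ix ≈ 3.76 × 10⁸ mm⁴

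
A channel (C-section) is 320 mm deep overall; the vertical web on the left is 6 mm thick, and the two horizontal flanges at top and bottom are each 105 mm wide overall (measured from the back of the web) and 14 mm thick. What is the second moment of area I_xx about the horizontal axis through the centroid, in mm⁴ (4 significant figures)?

Treat the section as a set of non-overlapping primitives; coordinates are from the bounding-box lower-left.
Web: 6 × 320, A = 1 920 mm², y = 160 mm, Ī = 16 384 000 mm⁴.
Top flange (beyond web): 99 × 14, A = 1 386 mm², y = 313 mm, Ī = 22 638 mm⁴.
Bottom flange (beyond web): 99 × 14, A = 1 386 mm², y = 7 mm, Ī = 22 638 mm⁴.
By symmetry the centroid is at mid-height, ȳ = 160 mm.
Transfer each piece to the horizontal axis through the centroid using Ī + A·d² with d = y − 160:
  web: d = 0 mm → contributes +16 384 000 mm⁴
  top flange (beyond web): d = 153 mm → contributes +32 467 512 mm⁴
  bottom flange (beyond web): d = -153 mm → contributes +32 467 512 mm⁴
Total I = 81 319 024 mm⁴.

I_xx ≈ 8.132 × 10⁷ mm⁴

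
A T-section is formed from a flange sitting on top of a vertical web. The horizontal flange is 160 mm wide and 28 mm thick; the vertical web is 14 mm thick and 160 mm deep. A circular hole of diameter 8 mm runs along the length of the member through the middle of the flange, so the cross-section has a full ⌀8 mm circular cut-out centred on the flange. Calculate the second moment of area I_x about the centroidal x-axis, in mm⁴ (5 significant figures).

I_x ≈ 1.8217 × 10⁷ mm⁴

Break the section into simple shapes (no overlaps), measuring from the bottom-left corner of the bounding box.
Flange: 160 × 28, A = 4 480 mm², y = 174 mm, Ī = 292693.3 mm⁴.
Web: 14 × 160, A = 2 240 mm², y = 80 mm, Ī = 4 778 667 mm⁴.
Hole (subtracted): ⌀8, A = 50.26548 mm², y = 174 mm, Ī = 201.0619 mm⁴.
Centroid: ȳ = ΣA·y / ΣA = 142.4305 mm.
Transfer each piece to the centroidal x-axis using Ī + A·d² with d = y − 142.4305:
  flange: d = 31.56947 mm → contributes +4 757 603 mm⁴
  web: d = -62.43053 mm → contributes +13 509 225 mm⁴
  hole: d = 31.56947 mm → contributes −50297.23 mm⁴
Total I = 18 216 531 mm⁴.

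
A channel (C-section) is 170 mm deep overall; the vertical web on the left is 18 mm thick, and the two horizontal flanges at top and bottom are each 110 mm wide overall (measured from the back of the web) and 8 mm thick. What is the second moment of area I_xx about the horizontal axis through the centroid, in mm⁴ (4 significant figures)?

Treat the section as a set of non-overlapping primitives; coordinates are from the bounding-box lower-left.
Web: 18 × 170, A = 3 060 mm², y = 85 mm, Ī = 7 369 500 mm⁴.
Top flange (beyond web): 92 × 8, A = 736 mm², y = 166 mm, Ī = 3925.33 mm⁴.
Bottom flange (beyond web): 92 × 8, A = 736 mm², y = 4 mm, Ī = 3925.33 mm⁴.
By symmetry the centroid is at mid-height, ȳ = 85 mm.
Transfer each piece to the horizontal axis through the centroid using Ī + A·d² with d = y − 85:
  web: d = 0 mm → contributes +7 369 500 mm⁴
  top flange (beyond web): d = 81 mm → contributes +4 832 821 mm⁴
  bottom flange (beyond web): d = -81 mm → contributes +4 832 821 mm⁴
Total I = 17 035 143 mm⁴.

I_xx ≈ 1.704 × 10⁷ mm⁴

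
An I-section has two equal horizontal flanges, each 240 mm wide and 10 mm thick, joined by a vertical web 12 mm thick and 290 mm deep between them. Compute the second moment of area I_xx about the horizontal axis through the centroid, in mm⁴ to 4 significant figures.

I_xx ≈ 1.324 × 10⁸ mm⁴

Break the section into simple shapes (no overlaps), measuring from the bottom-left corner of the bounding box.
Bottom flange: 240 × 10, A = 2 400 mm², y = 5 mm, Ī = 20 000 mm⁴.
Web: 12 × 290, A = 3 480 mm², y = 155 mm, Ī = 24 389 000 mm⁴.
Top flange: 240 × 10, A = 2 400 mm², y = 305 mm, Ī = 20 000 mm⁴.
By symmetry the centroid is at mid-height, ȳ = 155 mm.
Transfer each piece to the horizontal axis through the centroid using Ī + A·d² with d = y − 155:
  bottom flange: d = -150 mm → contributes +54 020 000 mm⁴
  web: d = 0 mm → contributes +24 389 000 mm⁴
  top flange: d = 150 mm → contributes +54 020 000 mm⁴
Total I = 132 429 000 mm⁴.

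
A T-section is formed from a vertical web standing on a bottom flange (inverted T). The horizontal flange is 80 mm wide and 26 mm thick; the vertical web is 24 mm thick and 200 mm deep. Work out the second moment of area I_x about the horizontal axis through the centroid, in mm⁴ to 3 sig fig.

Break the section into simple shapes (no overlaps), measuring from the bottom-left corner of the bounding box.
Flange: 80 × 26, A = 2 080 mm², y = 13 mm, Ī = 117 173 mm⁴.
Web: 24 × 200, A = 4 800 mm², y = 126 mm, Ī = 16 000 000 mm⁴.
Centroid: ȳ = ΣA·y / ΣA = 91.837 mm.
Transfer each piece to the horizontal axis through the centroid using Ī + A·d² with d = y − 91.837:
  flange: d = -78.837 mm → contributes +13 045 009 mm⁴
  web: d = 34.163 mm → contributes +21 602 062 mm⁴
Total I = 34 647 071 mm⁴.

I_x ≈ 3.46 × 10⁷ mm⁴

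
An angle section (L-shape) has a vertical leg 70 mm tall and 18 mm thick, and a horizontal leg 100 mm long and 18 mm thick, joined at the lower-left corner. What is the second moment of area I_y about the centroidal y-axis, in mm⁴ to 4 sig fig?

I_y ≈ 2.560 × 10⁶ mm⁴

Treat the section as a set of non-overlapping primitives; coordinates are from the bounding-box lower-left.
Vertical leg: 18 × 70, A = 1 260 mm², x = 9 mm, Ī = 34 020 mm⁴.
Horizontal leg (remainder): 82 × 18, A = 1 476 mm², x = 59 mm, Ī = 827 052 mm⁴.
Centroid: x̄ = ΣA·x / ΣA = 35.9737 mm.
Transfer each piece to the centroidal y-axis using Ī + A·d² with d = x − 35.9737:
  vertical leg: d = -26.9737 mm → contributes +950 770 mm⁴
  horizontal leg (remainder): d = 23.0263 mm → contributes +1 609 644 mm⁴
Total I = 2 560 414 mm⁴.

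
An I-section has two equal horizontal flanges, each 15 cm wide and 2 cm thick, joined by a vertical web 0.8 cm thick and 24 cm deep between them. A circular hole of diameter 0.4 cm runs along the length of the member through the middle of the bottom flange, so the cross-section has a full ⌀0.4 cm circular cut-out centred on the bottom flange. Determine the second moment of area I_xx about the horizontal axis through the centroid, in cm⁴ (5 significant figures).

I_xx ≈ 1.1060 × 10⁴ cm⁴

Break the section into simple shapes (no overlaps), measuring from the bottom-left corner of the bounding box.
Bottom flange: 15 × 2, A = 30 cm², y = 1 cm, Ī = 10 cm⁴.
Web: 0.8 × 24, A = 19.2 cm², y = 14 cm, Ī = 921.6 cm⁴.
Top flange: 15 × 2, A = 30 cm², y = 27 cm, Ī = 10 cm⁴.
Hole (subtracted): ⌀0.4, A = 0.1256637 cm², y = 1 cm, Ī = 0.001256637 cm⁴.
Centroid: ȳ = ΣA·y / ΣA = 14.02066 cm.
Transfer each piece to the horizontal axis through the centroid using Ī + A·d² with d = y − 14.02066:
  bottom flange: d = -13.02066 cm → contributes +5096.127 cm⁴
  web: d = -0.0206594 cm → contributes +921.6082 cm⁴
  top flange: d = 12.97934 cm → contributes +5063.898 cm⁴
  hole: d = -13.02066 cm → contributes −21.30598 cm⁴
Total I = 11060.33 cm⁴.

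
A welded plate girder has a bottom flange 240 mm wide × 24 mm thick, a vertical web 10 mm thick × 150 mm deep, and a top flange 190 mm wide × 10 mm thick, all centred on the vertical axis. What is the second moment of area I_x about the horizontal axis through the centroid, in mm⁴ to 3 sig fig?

Treat the section as a set of non-overlapping primitives; coordinates are from the bounding-box lower-left.
Bottom plate: 240 × 24, A = 5 760 mm², y = 12 mm, Ī = 276 480 mm⁴.
Web plate: 10 × 150, A = 1 500 mm², y = 99 mm, Ī = 2 812 500 mm⁴.
Top plate: 190 × 10, A = 1 900 mm², y = 179 mm, Ī = 15 833 mm⁴.
Centroid: ȳ = ΣA·y / ΣA = 60.886 mm.
Transfer each piece to the horizontal axis through the centroid using Ī + A·d² with d = y − 60.886:
  bottom plate: d = -48.886 mm → contributes +14 042 225 mm⁴
  web plate: d = 38.114 mm → contributes +4 991 463 mm⁴
  top plate: d = 118.11 mm → contributes +26 522 368 mm⁴
Total I = 45 556 055 mm⁴.

I_x ≈ 4.56 × 10⁷ mm⁴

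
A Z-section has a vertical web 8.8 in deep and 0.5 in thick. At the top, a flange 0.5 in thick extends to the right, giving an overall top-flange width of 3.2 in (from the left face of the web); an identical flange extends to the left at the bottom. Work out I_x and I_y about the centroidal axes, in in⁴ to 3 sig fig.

I_x ≈ 75.0 in⁴, I_y ≈ 8.64 in⁴

Split into non-overlapping primitives; take the origin at the lower-left of the bounding box.
Web: 0.5 × 8.8, A = 4.4 in², y = 4.4 in, Ī = 28.395 in⁴.
Top flange (beyond web): 2.7 × 0.5, A = 1.35 in², y = 8.55 in, Ī = 0.028125 in⁴.
Bottom flange (beyond web): 2.7 × 0.5, A = 1.35 in², y = 0.25 in, Ī = 0.028125 in⁴.
Centroid: ȳ = ΣA·y / ΣA = 4.4 in.
Transfer each piece to the centroidal x-axis using Ī + A·d² with d = y − 4.4:
  web: d = 0 in → contributes +28.395 in⁴
  top flange (beyond web): d = 4.15 in → contributes +23.279 in⁴
  bottom flange (beyond web): d = -4.15 in → contributes +23.279 in⁴
Total I = 74.952 in⁴.
For the y-axis: x̄ = 2.95 in.
Repeating about the centroidal y-axis gives I_y = 8.6439 in⁴.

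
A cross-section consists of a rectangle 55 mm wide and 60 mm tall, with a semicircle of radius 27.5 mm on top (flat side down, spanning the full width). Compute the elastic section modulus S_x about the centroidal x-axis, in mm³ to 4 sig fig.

Decompose the section into non-overlapping parts with the origin at the bottom-left of its bounding rectangle.
Rectangular body: 55 × 60, A = 3 300 mm², y = 30 mm, Ī = 990 000 mm⁴.
Semicircular cap: semicircle r = 27.5, A = 1187.91 mm², y = 71.6714 mm, Ī = 62771.5 mm⁴.
Centroid: ȳ = ΣA·y / ΣA = 41.0301 mm.
Transfer each piece to the centroidal x-axis using Ī + A·d² with d = y − 41.0301:
  rectangular body: d = -11.0301 mm → contributes +1 391 486 mm⁴
  semicircular cap: d = 30.6413 mm → contributes +1 178 091 mm⁴
Total I = 2 569 577 mm⁴.
Extreme fibre distance c = 46.4699 mm; S = I/c = 55295.5 mm³.

S_x ≈ 5.530 × 10⁴ mm³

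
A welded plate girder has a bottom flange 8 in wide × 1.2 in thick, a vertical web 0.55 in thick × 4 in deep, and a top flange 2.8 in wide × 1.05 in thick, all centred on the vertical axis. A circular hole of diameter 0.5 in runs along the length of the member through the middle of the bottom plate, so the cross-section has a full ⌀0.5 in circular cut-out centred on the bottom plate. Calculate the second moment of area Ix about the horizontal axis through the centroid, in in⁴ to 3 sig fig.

Treat the section as a set of non-overlapping primitives; coordinates are from the bounding-box lower-left.
Bottom plate: 8 × 1.2, A = 9.6 in², y = 0.6 in, Ī = 1.152 in⁴.
Web plate: 0.55 × 4, A = 2.2 in², y = 3.2 in, Ī = 2.9333 in⁴.
Top plate: 2.8 × 1.05, A = 2.94 in², y = 5.725 in, Ī = 0.27011 in⁴.
Hole (subtracted): ⌀0.5, A = 0.19635 in², y = 0.6 in, Ī = 0.003068 in⁴.
Centroid: ȳ = ΣA·y / ΣA = 2.0293 in.
Transfer each piece to the horizontal axis through the centroid using Ī + A·d² with d = y − 2.0293:
  bottom plate: d = -1.4293 in → contributes +20.764 in⁴
  web plate: d = 1.1707 in → contributes +5.9484 in⁴
  top plate: d = 3.6957 in → contributes +40.425 in⁴
  hole: d = -1.4293 in → contributes −0.4042 in⁴
Total I = 66.733 in⁴.

Ix ≈ 66.7 in⁴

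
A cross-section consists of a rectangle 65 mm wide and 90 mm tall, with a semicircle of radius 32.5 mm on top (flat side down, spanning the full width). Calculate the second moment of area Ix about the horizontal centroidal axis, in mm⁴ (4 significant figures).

Decompose the section into non-overlapping parts with the origin at the bottom-left of its bounding rectangle.
Rectangular body: 65 × 90, A = 5 850 mm², y = 45 mm, Ī = 3 948 750 mm⁴.
Semicircular cap: semicircle r = 32.5, A = 1659.15 mm², y = 103.793 mm, Ī = 122 452 mm⁴.
Centroid: ȳ = ΣA·y / ΣA = 57.9905 mm.
Transfer each piece to the horizontal centroidal axis using Ī + A·d² with d = y − 57.9905:
  rectangular body: d = -12.9905 mm → contributes +4 935 949 mm⁴
  semicircular cap: d = 45.803 mm → contributes +3 603 211 mm⁴
Total I = 8 539 160 mm⁴.

Ix ≈ 8.539 × 10⁶ mm⁴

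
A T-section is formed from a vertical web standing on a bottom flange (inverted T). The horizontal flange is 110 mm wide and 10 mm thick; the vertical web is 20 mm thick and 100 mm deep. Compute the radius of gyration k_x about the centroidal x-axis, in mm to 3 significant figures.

k_x ≈ 35.1 mm

Split into non-overlapping primitives; take the origin at the lower-left of the bounding box.
Flange: 110 × 10, A = 1 100 mm², y = 5 mm, Ī = 9166.7 mm⁴.
Web: 20 × 100, A = 2 000 mm², y = 60 mm, Ī = 1 666 667 mm⁴.
Centroid: ȳ = ΣA·y / ΣA = 40.484 mm.
Transfer each piece to the centroidal x-axis using Ī + A·d² with d = y − 40.484:
  flange: d = -35.484 mm → contributes +1 394 182 mm⁴
  web: d = 19.516 mm → contributes +2 428 425 mm⁴
Total I = 3 822 608 mm⁴.
Radius of gyration: k = √(I/A) = √(3 822 608 / 3 100) = 35.116 mm.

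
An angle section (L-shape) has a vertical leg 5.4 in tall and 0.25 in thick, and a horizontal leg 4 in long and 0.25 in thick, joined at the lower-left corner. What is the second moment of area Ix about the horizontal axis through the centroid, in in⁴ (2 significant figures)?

Treat the section as a set of non-overlapping primitives; coordinates are from the bounding-box lower-left.
Vertical leg: 0.25 × 5.4, A = 1.35 in², y = 2.7 in, Ī = 3.281 in⁴.
Horizontal leg (remainder): 3.75 × 0.25, A = 0.9375 in², y = 0.125 in, Ī = 0.004883 in⁴.
Centroid: ȳ = ΣA·y / ΣA = 1.645 in.
Transfer each piece to the horizontal axis through the centroid using Ī + A·d² with d = y − 1.645:
  vertical leg: d = 1.055 in → contributes +4.784 in⁴
  horizontal leg (remainder): d = -1.52 in → contributes +2.17 in⁴
Total I = 6.954 in⁴.

Ix ≈ 7.0 in⁴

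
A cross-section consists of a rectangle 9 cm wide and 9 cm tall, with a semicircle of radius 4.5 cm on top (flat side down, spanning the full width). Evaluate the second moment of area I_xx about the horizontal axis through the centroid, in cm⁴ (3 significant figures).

I_xx ≈ 1530 cm⁴

Break the section into simple shapes (no overlaps), measuring from the bottom-left corner of the bounding box.
Rectangular body: 9 × 9, A = 81 cm², y = 4.5 cm, Ī = 546.75 cm⁴.
Semicircular cap: semicircle r = 4.5, A = 31.809 cm², y = 10.91 cm, Ī = 45.007 cm⁴.
Centroid: ȳ = ΣA·y / ΣA = 6.3074 cm.
Transfer each piece to the horizontal axis through the centroid using Ī + A·d² with d = y − 6.3074:
  rectangular body: d = -1.8074 cm → contributes +811.35 cm⁴
  semicircular cap: d = 4.6025 cm → contributes +718.8 cm⁴
Total I = 1530.1 cm⁴.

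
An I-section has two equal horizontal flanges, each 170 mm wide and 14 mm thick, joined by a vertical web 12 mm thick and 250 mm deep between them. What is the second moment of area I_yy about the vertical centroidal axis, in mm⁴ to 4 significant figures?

I_yy ≈ 1.150 × 10⁷ mm⁴

Treat the section as a set of non-overlapping primitives; coordinates are from the bounding-box lower-left.
Bottom flange: 170 × 14, A = 2 380 mm², x = 85 mm, Ī = 5 731 833 mm⁴.
Web: 12 × 250, A = 3 000 mm², x = 85 mm, Ī = 36 000 mm⁴.
Top flange: 170 × 14, A = 2 380 mm², x = 85 mm, Ī = 5 731 833 mm⁴.
By symmetry the centroid is at mid-width, x̄ = 85 mm.
All pieces are centred on the vertical centroidal axis, so I = ΣĪ = 11 499 667 mm⁴.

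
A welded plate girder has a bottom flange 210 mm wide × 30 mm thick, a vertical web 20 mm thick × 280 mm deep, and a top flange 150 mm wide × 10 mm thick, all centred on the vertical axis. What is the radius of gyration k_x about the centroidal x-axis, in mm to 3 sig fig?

k_x ≈ 115 mm

Decompose the section into non-overlapping parts with the origin at the bottom-left of its bounding rectangle.
Bottom plate: 210 × 30, A = 6 300 mm², y = 15 mm, Ī = 472 500 mm⁴.
Web plate: 20 × 280, A = 5 600 mm², y = 170 mm, Ī = 36 586 667 mm⁴.
Top plate: 150 × 10, A = 1 500 mm², y = 315 mm, Ī = 12 500 mm⁴.
Centroid: ȳ = ΣA·y / ΣA = 113.36 mm.
Transfer each piece to the centroidal x-axis using Ī + A·d² with d = y − 113.36:
  bottom plate: d = -98.358 mm → contributes +61 420 825 mm⁴
  web plate: d = 56.642 mm → contributes +54 553 105 mm⁴
  top plate: d = 201.64 mm → contributes +61 001 618 mm⁴
Total I = 176 975 547 mm⁴.
Radius of gyration: k = √(I/A) = √(176 975 547 / 13 400) = 114.92 mm.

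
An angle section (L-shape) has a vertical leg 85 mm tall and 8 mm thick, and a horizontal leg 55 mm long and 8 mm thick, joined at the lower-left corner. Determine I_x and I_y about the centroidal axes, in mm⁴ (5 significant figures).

I_x ≈ 7.7031 × 10⁵ mm⁴, I_y ≈ 2.5595 × 10⁵ mm⁴

Treat the section as a set of non-overlapping primitives; coordinates are from the bounding-box lower-left.
Vertical leg: 8 × 85, A = 680 mm², y = 42.5 mm, Ī = 409416.7 mm⁴.
Horizontal leg (remainder): 47 × 8, A = 376 mm², y = 4 mm, Ī = 2005.333 mm⁴.
Centroid: ȳ = ΣA·y / ΣA = 28.79167 mm.
Transfer each piece to the centroidal x-axis using Ī + A·d² with d = y − 28.79167:
  vertical leg: d = 13.70833 mm → contributes +537201.2 mm⁴
  horizontal leg (remainder): d = -24.79167 mm → contributes +233 105 mm⁴
Total I = 770306.2 mm⁴.
For the y-axis: x̄ = 13.79167 mm.
Repeating about the centroidal y-axis gives I_y = 255946.2 mm⁴.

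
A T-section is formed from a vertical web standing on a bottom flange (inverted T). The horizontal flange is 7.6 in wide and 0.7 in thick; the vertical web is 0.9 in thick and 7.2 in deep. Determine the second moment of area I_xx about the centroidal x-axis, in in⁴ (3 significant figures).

I_xx ≈ 73.8 in⁴

Treat the section as a set of non-overlapping primitives; coordinates are from the bounding-box lower-left.
Flange: 7.6 × 0.7, A = 5.32 in², y = 0.35 in, Ī = 0.21723 in⁴.
Web: 0.9 × 7.2, A = 6.48 in², y = 4.3 in, Ī = 27.994 in⁴.
Centroid: ȳ = ΣA·y / ΣA = 2.5192 in.
Transfer each piece to the centroidal x-axis using Ī + A·d² with d = y − 2.5192:
  flange: d = -2.1692 in → contributes +25.249 in⁴
  web: d = 1.7808 in → contributes +48.544 in⁴
Total I = 73.793 in⁴.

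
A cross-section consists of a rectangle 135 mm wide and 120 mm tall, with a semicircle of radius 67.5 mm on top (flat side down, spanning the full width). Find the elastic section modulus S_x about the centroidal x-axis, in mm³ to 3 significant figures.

S_x ≈ 6.05 × 10⁵ mm³

Split into non-overlapping primitives; take the origin at the lower-left of the bounding box.
Rectangular body: 135 × 120, A = 16 200 mm², y = 60 mm, Ī = 19 440 000 mm⁴.
Semicircular cap: semicircle r = 67.5, A = 7156.9 mm², y = 148.65 mm, Ī = 2 278 490 mm⁴.
Centroid: ȳ = ΣA·y / ΣA = 87.163 mm.
Transfer each piece to the centroidal x-axis using Ī + A·d² with d = y − 87.163:
  rectangular body: d = -27.163 mm → contributes +31 392 940 mm⁴
  semicircular cap: d = 61.485 mm → contributes +29 334 412 mm⁴
Total I = 60 727 352 mm⁴.
Extreme fibre distance c = 100.34 mm; S = I/c = 605 235 mm³.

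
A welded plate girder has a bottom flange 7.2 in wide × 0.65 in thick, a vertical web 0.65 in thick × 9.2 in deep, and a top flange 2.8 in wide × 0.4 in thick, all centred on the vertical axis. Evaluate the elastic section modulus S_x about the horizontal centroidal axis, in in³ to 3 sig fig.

Break the section into simple shapes (no overlaps), measuring from the bottom-left corner of the bounding box.
Bottom plate: 7.2 × 0.65, A = 4.68 in², y = 0.325 in, Ī = 0.16478 in⁴.
Web plate: 0.65 × 9.2, A = 5.98 in², y = 5.25 in, Ī = 42.179 in⁴.
Top plate: 2.8 × 0.4, A = 1.12 in², y = 10.05 in, Ī = 0.014933 in⁴.
Centroid: ȳ = ΣA·y / ΣA = 3.7497 in.
Transfer each piece to the horizontal centroidal axis using Ī + A·d² with d = y − 3.7497:
  bottom plate: d = -3.4247 in → contributes +55.056 in⁴
  web plate: d = 1.5003 in → contributes +55.639 in⁴
  top plate: d = 6.3003 in → contributes +44.471 in⁴
Total I = 155.17 in⁴.
Extreme fibre distance c = 6.5003 in; S = I/c = 23.871 in³.

S_x ≈ 23.9 in³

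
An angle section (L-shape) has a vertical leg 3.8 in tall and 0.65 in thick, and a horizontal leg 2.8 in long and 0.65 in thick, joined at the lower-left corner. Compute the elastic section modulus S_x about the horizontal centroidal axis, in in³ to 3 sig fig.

Break the section into simple shapes (no overlaps), measuring from the bottom-left corner of the bounding box.
Vertical leg: 0.65 × 3.8, A = 2.47 in², y = 1.9 in, Ī = 2.9722 in⁴.
Horizontal leg (remainder): 2.15 × 0.65, A = 1.3975 in², y = 0.325 in, Ī = 0.049204 in⁴.
Centroid: ȳ = ΣA·y / ΣA = 1.3309 in.
Transfer each piece to the horizontal centroidal axis using Ī + A·d² with d = y − 1.3309:
  vertical leg: d = 0.56912 in → contributes +3.7723 in⁴
  horizontal leg (remainder): d = -1.0059 in → contributes +1.4632 in⁴
Total I = 5.2354 in⁴.
Extreme fibre distance c = 2.4691 in; S = I/c = 2.1204 in³.

S_x ≈ 2.12 in³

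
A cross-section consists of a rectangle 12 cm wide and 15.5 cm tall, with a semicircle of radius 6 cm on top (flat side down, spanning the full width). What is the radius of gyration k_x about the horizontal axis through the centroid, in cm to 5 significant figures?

k_x ≈ 5.9071 cm

Treat the section as a set of non-overlapping primitives; coordinates are from the bounding-box lower-left.
Rectangular body: 12 × 15.5, A = 186 cm², y = 7.75 cm, Ī = 3723.875 cm⁴.
Semicircular cap: semicircle r = 6, A = 56.54867 cm², y = 18.04648 cm, Ī = 142.245 cm⁴.
Centroid: ȳ = ΣA·y / ΣA = 10.15056 cm.
Transfer each piece to the horizontal axis through the centroid using Ī + A·d² with d = y − 10.15056:
  rectangular body: d = -2.400558 cm → contributes +4795.733 cm⁴
  semicircular cap: d = 7.895921 cm → contributes +3667.804 cm⁴
Total I = 8463.537 cm⁴.
Radius of gyration: k = √(I/A) = √(8463.537 / 242.5487) = 5.90713 cm.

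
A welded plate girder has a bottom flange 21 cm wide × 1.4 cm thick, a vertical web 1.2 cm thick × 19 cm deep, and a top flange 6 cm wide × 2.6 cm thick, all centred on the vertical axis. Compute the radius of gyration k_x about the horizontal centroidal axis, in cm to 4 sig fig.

k_x ≈ 8.861 cm

Treat the section as a set of non-overlapping primitives; coordinates are from the bounding-box lower-left.
Bottom plate: 21 × 1.4, A = 29.4 cm², y = 0.7 cm, Ī = 4.802 cm⁴.
Web plate: 1.2 × 19, A = 22.8 cm², y = 10.9 cm, Ī = 685.9 cm⁴.
Top plate: 6 × 2.6, A = 15.6 cm², y = 21.7 cm, Ī = 8.788 cm⁴.
Centroid: ȳ = ΣA·y / ΣA = 8.96195 cm.
Transfer each piece to the horizontal centroidal axis using Ī + A·d² with d = y − 8.96195:
  bottom plate: d = -8.26195 cm → contributes +2011.64 cm⁴
  web plate: d = 1.93805 cm → contributes +771.538 cm⁴
  top plate: d = 12.7381 cm → contributes +2540.01 cm⁴
Total I = 5323.19 cm⁴.
Radius of gyration: k = √(I/A) = √(5323.19 / 67.8) = 8.86076 cm.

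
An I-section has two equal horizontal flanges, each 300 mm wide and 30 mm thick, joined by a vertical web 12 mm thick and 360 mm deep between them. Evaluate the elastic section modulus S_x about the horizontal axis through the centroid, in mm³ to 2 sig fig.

Treat the section as a set of non-overlapping primitives; coordinates are from the bounding-box lower-left.
Bottom flange: 300 × 30, A = 9 000 mm², y = 15 mm, Ī = 675 000 mm⁴.
Web: 12 × 360, A = 4 320 mm², y = 210 mm, Ī = 46 656 000 mm⁴.
Top flange: 300 × 30, A = 9 000 mm², y = 405 mm, Ī = 675 000 mm⁴.
By symmetry the centroid is at mid-height, ȳ = 210 mm.
Transfer each piece to the horizontal axis through the centroid using Ī + A·d² with d = y − 210:
  bottom flange: d = -195 mm → contributes +342 900 000 mm⁴
  web: d = 0 mm → contributes +46 656 000 mm⁴
  top flange: d = 195 mm → contributes +342 900 000 mm⁴
Total I = 732 456 000 mm⁴.
Extreme fibre distance c = 210 mm; S = I/c = 3 487 886 mm³.

S_x ≈ 3.5 × 10⁶ mm³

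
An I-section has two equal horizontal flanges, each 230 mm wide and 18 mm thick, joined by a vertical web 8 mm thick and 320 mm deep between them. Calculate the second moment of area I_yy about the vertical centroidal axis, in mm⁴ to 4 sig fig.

Split into non-overlapping primitives; take the origin at the lower-left of the bounding box.
Bottom flange: 230 × 18, A = 4 140 mm², x = 115 mm, Ī = 18 250 500 mm⁴.
Web: 8 × 320, A = 2 560 mm², x = 115 mm, Ī = 13653.3 mm⁴.
Top flange: 230 × 18, A = 4 140 mm², x = 115 mm, Ī = 18 250 500 mm⁴.
By symmetry the centroid is at mid-width, x̄ = 115 mm.
All pieces are centred on the vertical centroidal axis, so I = ΣĪ = 36 514 653 mm⁴.

I_yy ≈ 3.651 × 10⁷ mm⁴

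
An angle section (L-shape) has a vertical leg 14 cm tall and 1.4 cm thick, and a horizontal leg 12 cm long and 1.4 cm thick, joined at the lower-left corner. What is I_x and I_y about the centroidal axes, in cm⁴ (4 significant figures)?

Treat the section as a set of non-overlapping primitives; coordinates are from the bounding-box lower-left.
Vertical leg: 1.4 × 14, A = 19.6 cm², y = 7 cm, Ī = 320.133 cm⁴.
Horizontal leg (remainder): 10.6 × 1.4, A = 14.84 cm², y = 0.7 cm, Ī = 2.42387 cm⁴.
Centroid: ȳ = ΣA·y / ΣA = 4.28537 cm.
Transfer each piece to the centroidal x-axis using Ī + A·d² with d = y − 4.28537:
  vertical leg: d = 2.71463 cm → contributes +464.57 cm⁴
  horizontal leg (remainder): d = -3.58537 cm → contributes +193.19 cm⁴
Total I = 657.76 cm⁴.
For the y-axis: x̄ = 3.28537 cm.
Repeating about the centroidal y-axis gives I_y = 446.192 cm⁴.

I_x ≈ 657.8 cm⁴, I_y ≈ 446.2 cm⁴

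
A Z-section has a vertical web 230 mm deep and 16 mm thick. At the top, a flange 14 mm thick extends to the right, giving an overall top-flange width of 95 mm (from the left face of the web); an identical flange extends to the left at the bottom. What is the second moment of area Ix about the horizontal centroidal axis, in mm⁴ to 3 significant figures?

Decompose the section into non-overlapping parts with the origin at the bottom-left of its bounding rectangle.
Web: 16 × 230, A = 3 680 mm², y = 115 mm, Ī = 16 222 667 mm⁴.
Top flange (beyond web): 79 × 14, A = 1 106 mm², y = 223 mm, Ī = 18 065 mm⁴.
Bottom flange (beyond web): 79 × 14, A = 1 106 mm², y = 7 mm, Ī = 18 065 mm⁴.
Centroid: ȳ = ΣA·y / ΣA = 115 mm.
Transfer each piece to the horizontal centroidal axis using Ī + A·d² with d = y − 115:
  web: d = 0 mm → contributes +16 222 667 mm⁴
  top flange (beyond web): d = 108 mm → contributes +12 918 449 mm⁴
  bottom flange (beyond web): d = -108 mm → contributes +12 918 449 mm⁴
Total I = 42 059 564 mm⁴.

Ix ≈ 4.21 × 10⁷ mm⁴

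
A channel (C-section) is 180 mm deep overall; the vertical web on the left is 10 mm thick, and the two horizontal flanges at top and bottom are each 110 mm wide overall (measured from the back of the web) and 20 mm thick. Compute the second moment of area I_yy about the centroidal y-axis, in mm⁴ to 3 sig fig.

I_yy ≈ 7.10 × 10⁶ mm⁴

Split into non-overlapping primitives; take the origin at the lower-left of the bounding box.
Web: 10 × 180, A = 1 800 mm², x = 5 mm, Ī = 15 000 mm⁴.
Top flange (beyond web): 100 × 20, A = 2 000 mm², x = 60 mm, Ī = 1 666 667 mm⁴.
Bottom flange (beyond web): 100 × 20, A = 2 000 mm², x = 60 mm, Ī = 1 666 667 mm⁴.
Centroid: x̄ = ΣA·x / ΣA = 42.931 mm.
Transfer each piece to the centroidal y-axis using Ī + A·d² with d = x − 42.931:
  web: d = -37.931 mm → contributes +2 604 774 mm⁴
  top flange (beyond web): d = 17.069 mm → contributes +2 249 366 mm⁴
  bottom flange (beyond web): d = 17.069 mm → contributes +2 249 366 mm⁴
Total I = 7 103 506 mm⁴.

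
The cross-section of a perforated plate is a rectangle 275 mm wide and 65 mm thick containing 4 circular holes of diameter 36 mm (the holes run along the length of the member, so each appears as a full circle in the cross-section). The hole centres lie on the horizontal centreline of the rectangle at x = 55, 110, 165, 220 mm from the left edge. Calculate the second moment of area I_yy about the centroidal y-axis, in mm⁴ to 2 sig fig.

I_yy ≈ 9.7 × 10⁷ mm⁴

Split into non-overlapping primitives; take the origin at the lower-left of the bounding box.
Plate: 275 × 65, A = 17 875 mm², x = 137.5 mm, Ī = 112 649 740 mm⁴.
Hole 1 (subtracted): ⌀36, A = 1 018 mm², x = 55 mm, Ī = 82 448 mm⁴.
Hole 2 (subtracted): ⌀36, A = 1 018 mm², x = 110 mm, Ī = 82 448 mm⁴.
Hole 3 (subtracted): ⌀36, A = 1 018 mm², x = 165 mm, Ī = 82 448 mm⁴.
Hole 4 (subtracted): ⌀36, A = 1 018 mm², x = 220 mm, Ī = 82 448 mm⁴.
By symmetry the centroid is at mid-width, x̄ = 137.5 mm.
Transfer each piece to the centroidal y-axis using Ī + A·d² with d = x − 137.5:
  plate: d = 0 mm → contributes +112 649 740 mm⁴
  hole 1: d = -82.5 mm → contributes −7 010 367 mm⁴
  hole 2: d = -27.5 mm → contributes −852 217 mm⁴
  hole 3: d = 27.5 mm → contributes −852 217 mm⁴
  hole 4: d = 82.5 mm → contributes −7 010 367 mm⁴
Total I = 96 924 573 mm⁴.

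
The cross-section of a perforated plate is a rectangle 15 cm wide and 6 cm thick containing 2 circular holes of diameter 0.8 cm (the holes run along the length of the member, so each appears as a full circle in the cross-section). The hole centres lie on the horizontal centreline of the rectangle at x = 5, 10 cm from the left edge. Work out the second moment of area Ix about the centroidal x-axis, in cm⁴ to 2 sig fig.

Ix ≈ 270 cm⁴

Decompose the section into non-overlapping parts with the origin at the bottom-left of its bounding rectangle.
Plate: 15 × 6, A = 90 cm², y = 3 cm, Ī = 270 cm⁴.
Hole 1 (subtracted): ⌀0.8, A = 0.5027 cm², y = 3 cm, Ī = 0.02011 cm⁴.
Hole 2 (subtracted): ⌀0.8, A = 0.5027 cm², y = 3 cm, Ī = 0.02011 cm⁴.
By symmetry the centroid is at mid-height, ȳ = 3 cm.
All pieces are centred on the centroidal x-axis, so I = ΣĪ (holes subtracted) = 270 cm⁴.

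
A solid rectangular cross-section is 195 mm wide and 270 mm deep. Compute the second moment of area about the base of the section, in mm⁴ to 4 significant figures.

I_base ≈ 1.279 × 10⁹ mm⁴

The section: 195 × 270, A = 52 650 mm², y = 135 mm, Ī = 319 848 750 mm⁴.
Transfer it to the bottom edge using Ī + A·d² with d = y − 0:
  the section: d = 135 mm → contributes +1 279 395 000 mm⁴
Total I = 1 279 395 000 mm⁴.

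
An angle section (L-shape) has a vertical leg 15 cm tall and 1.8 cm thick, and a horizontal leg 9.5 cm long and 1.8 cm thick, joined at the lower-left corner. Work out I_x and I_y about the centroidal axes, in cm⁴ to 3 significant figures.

I_x ≈ 909 cm⁴, I_y ≈ 282 cm⁴

Treat the section as a set of non-overlapping primitives; coordinates are from the bounding-box lower-left.
Vertical leg: 1.8 × 15, A = 27 cm², y = 7.5 cm, Ī = 506.25 cm⁴.
Horizontal leg (remainder): 7.7 × 1.8, A = 13.86 cm², y = 0.9 cm, Ī = 3.7422 cm⁴.
Centroid: ȳ = ΣA·y / ΣA = 5.2612 cm.
Transfer each piece to the centroidal x-axis using Ī + A·d² with d = y − 5.2612:
  vertical leg: d = 2.2388 cm → contributes +641.58 cm⁴
  horizontal leg (remainder): d = -4.3612 cm → contributes +267.36 cm⁴
Total I = 908.94 cm⁴.
For the y-axis: x̄ = 2.5112 cm.
Repeating about the centroidal y-axis gives I_y = 282.41 cm⁴.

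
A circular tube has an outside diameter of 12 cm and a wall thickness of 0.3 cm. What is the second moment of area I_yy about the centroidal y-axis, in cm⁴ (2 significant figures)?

Treat the section as a set of non-overlapping primitives; coordinates are from the bounding-box lower-left.
Outer circle: ⌀12, A = 113.1 cm², x = 6 cm, Ī = 1 018 cm⁴.
Bore (subtracted): ⌀11.4, A = 102.1 cm², x = 6 cm, Ī = 829.1 cm⁴.
By symmetry the centroid is at mid-width, x̄ = 6 cm.
All pieces are centred on the centroidal y-axis, so I = ΣĪ (holes subtracted) = 188.8 cm⁴.

I_yy ≈ 190 cm⁴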